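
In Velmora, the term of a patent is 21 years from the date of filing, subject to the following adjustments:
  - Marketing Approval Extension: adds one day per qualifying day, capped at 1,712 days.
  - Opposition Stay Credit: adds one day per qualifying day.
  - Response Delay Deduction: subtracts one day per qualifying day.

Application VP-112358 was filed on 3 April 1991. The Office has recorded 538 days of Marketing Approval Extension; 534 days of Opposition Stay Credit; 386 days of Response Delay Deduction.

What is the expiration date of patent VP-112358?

Base term: filing date + 21 years → 3 April 2012.
Marketing Approval Extension: 538 days (within the 1712-day cap) → +538 days → 23 September 2013.
Opposition Stay Credit: +534 days → 11 March 2015.
Response Delay Deduction: −386 days → 18 February 2014.

February 18, 2014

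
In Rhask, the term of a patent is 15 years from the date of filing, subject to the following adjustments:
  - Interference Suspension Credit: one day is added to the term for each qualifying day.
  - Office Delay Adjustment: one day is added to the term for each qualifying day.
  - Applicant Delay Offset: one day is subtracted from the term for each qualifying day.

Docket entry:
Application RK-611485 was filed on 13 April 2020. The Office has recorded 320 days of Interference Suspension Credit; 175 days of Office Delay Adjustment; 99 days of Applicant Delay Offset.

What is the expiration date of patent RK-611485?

2036-05-13

Base term: filing date + 15 years → 13 April 2035.
Interference Suspension Credit: +320 days → 27 February 2036.
Office Delay Adjustment: +175 days → 20 August 2036.
Applicant Delay Offset: −99 days → 13 May 2036.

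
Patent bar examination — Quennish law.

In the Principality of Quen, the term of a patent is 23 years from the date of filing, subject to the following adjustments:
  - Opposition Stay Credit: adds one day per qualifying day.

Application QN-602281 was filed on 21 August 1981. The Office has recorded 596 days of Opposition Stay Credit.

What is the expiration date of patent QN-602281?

Base term: filing date + 23 years → 21 August 2004.
Opposition Stay Credit: +596 days → 9 April 2006.

April 9, 2006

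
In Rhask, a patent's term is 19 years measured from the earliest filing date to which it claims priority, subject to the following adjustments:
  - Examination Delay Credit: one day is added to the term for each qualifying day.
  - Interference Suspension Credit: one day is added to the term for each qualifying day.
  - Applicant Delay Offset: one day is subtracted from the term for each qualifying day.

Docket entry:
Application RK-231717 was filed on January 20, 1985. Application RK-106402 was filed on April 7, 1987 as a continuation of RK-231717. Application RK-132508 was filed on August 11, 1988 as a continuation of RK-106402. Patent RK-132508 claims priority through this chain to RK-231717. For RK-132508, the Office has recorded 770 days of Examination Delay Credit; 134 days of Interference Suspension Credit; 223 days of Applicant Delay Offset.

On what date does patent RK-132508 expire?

Earliest priority filing: 20 January 1985.
Base term: 20 January 1985 + 19 years → 20 January 2004.
Examination Delay Credit: +770 days → 28 February 2006.
Interference Suspension Credit: +134 days → 12 July 2006.
Applicant Delay Offset: −223 days → 1 December 2005.

2005-12-01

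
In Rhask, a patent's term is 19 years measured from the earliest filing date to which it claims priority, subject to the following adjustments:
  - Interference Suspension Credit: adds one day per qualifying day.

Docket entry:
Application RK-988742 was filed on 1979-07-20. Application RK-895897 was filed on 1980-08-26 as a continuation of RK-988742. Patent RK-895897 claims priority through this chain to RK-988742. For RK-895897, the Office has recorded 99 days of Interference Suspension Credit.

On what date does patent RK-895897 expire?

October 27, 1998

Earliest priority filing: 20 July 1979.
Base term: 20 July 1979 + 19 years → 20 July 1998.
Interference Suspension Credit: +99 days → 27 October 1998.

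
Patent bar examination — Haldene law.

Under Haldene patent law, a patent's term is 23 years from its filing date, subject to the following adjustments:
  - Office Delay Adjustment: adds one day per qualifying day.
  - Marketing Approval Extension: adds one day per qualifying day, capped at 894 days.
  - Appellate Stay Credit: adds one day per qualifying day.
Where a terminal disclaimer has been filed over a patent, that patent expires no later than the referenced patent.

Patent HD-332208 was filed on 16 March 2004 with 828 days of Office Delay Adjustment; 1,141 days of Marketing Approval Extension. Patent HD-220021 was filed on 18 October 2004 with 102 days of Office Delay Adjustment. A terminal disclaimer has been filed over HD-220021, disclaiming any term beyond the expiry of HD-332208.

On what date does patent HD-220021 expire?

January 28, 2028

Natural term of HD-220021:
  Base: filing + 23 years → 18 October 2027.
  Office Delay Adjustment: +102 days → 28 January 2028.
Expiry of referenced patent HD-332208:
  Base: filing + 23 years → 16 March 2027.
  Office Delay Adjustment: +828 days → 21 June 2029.
  Marketing Approval Extension: 1141 days claimed exceeds the 894-day cap, so +894 days → 2 December 2031.
Terminal disclaimer: HD-220021 expires on the earlier of 28 January 2028 and 2 December 2031.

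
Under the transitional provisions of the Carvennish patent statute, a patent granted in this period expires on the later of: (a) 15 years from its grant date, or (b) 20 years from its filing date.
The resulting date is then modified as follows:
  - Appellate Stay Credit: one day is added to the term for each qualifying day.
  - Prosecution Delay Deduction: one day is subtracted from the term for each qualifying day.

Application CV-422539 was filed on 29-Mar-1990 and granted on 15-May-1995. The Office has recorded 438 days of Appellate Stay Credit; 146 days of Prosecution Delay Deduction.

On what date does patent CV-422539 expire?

(a) grant + 15 years → 15 May 2010.
(b) filing + 20 years → 29 March 2010.
Later of the two: 15 May 2010.
Appellate Stay Credit: +438 days → 27 July 2011.
Prosecution Delay Deduction: −146 days → 3 March 2011.

2011-03-03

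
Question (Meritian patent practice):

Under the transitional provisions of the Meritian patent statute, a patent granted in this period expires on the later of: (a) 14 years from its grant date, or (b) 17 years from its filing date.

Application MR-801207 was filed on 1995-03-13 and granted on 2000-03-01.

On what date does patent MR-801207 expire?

March 1, 2014

(a) grant + 14 years → 1 March 2014.
(b) filing + 17 years → 13 March 2012.
Later of the two: 1 March 2014.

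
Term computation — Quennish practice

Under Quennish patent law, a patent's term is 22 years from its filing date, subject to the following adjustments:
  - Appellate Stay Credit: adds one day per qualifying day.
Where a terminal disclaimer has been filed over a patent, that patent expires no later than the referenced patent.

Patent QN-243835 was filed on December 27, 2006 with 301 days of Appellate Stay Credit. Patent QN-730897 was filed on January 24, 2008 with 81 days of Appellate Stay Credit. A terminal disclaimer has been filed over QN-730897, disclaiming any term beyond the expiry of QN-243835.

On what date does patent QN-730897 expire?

2029-10-24

Natural term of QN-730897:
  Base: filing + 22 years → 24 January 2030.
  Appellate Stay Credit: +81 days → 15 April 2030.
Expiry of referenced patent QN-243835:
  Base: filing + 22 years → 27 December 2028.
  Appellate Stay Credit: +301 days → 24 October 2029.
Terminal disclaimer: QN-730897 expires on the earlier of 15 April 2030 and 24 October 2029.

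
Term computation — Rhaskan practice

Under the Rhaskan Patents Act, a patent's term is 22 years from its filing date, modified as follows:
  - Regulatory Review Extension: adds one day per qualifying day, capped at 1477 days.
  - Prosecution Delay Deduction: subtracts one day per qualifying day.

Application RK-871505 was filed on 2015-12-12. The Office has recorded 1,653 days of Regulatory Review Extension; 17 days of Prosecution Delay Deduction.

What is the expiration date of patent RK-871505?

Base term: filing date + 22 years → 12 December 2037.
Regulatory Review Extension: 1653 days claimed exceeds the 1477-day cap, so +1477 days → 28 December 2041.
Prosecution Delay Deduction: −17 days → 11 December 2041.

December 11, 2041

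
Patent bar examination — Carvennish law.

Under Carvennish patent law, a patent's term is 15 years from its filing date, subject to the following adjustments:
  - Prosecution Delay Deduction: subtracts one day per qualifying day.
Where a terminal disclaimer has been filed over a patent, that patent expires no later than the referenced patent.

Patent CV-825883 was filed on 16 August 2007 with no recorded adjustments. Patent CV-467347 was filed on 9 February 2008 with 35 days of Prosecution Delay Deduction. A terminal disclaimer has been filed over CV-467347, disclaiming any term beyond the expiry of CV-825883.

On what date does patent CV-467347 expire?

Natural term of CV-467347:
  Base: filing + 15 years → 9 February 2023.
  Prosecution Delay Deduction: −35 days → 5 January 2023.
Expiry of referenced patent CV-825883:
  Base: filing + 15 years → 16 August 2022.
Terminal disclaimer: CV-467347 expires on the earlier of 5 January 2023 and 16 August 2022.

2022-08-16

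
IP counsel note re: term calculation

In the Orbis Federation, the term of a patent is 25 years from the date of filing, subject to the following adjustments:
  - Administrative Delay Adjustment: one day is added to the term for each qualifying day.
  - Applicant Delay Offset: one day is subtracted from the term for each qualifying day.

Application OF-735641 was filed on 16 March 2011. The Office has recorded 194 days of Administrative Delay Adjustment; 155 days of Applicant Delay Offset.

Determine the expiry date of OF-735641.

April 24, 2036

Base term: filing date + 25 years → 16 March 2036.
Administrative Delay Adjustment: +194 days → 26 September 2036.
Applicant Delay Offset: −155 days → 24 April 2036.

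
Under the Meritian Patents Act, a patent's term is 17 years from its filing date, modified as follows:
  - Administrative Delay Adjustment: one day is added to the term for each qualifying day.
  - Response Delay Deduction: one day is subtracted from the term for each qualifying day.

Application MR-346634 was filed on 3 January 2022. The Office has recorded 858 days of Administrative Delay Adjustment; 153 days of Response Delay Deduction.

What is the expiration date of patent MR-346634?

2040-12-08

Base term: filing date + 17 years → 3 January 2039.
Administrative Delay Adjustment: +858 days → 10 May 2041.
Response Delay Deduction: −153 days → 8 December 2040.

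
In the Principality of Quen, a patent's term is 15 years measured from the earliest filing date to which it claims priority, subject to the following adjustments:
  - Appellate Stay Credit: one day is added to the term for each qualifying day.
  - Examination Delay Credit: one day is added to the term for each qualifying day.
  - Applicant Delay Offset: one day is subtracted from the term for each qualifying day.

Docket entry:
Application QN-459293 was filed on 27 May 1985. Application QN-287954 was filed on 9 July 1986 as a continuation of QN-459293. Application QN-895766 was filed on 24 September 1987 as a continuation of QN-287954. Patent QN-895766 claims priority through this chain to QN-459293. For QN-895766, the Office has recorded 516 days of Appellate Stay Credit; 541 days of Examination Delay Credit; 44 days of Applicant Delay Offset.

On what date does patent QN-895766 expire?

Earliest priority filing: 27 May 1985.
Base term: 27 May 1985 + 15 years → 27 May 2000.
Appellate Stay Credit: +516 days → 25 October 2001.
Examination Delay Credit: +541 days → 19 April 2003.
Applicant Delay Offset: −44 days → 6 March 2003.

March 6, 2003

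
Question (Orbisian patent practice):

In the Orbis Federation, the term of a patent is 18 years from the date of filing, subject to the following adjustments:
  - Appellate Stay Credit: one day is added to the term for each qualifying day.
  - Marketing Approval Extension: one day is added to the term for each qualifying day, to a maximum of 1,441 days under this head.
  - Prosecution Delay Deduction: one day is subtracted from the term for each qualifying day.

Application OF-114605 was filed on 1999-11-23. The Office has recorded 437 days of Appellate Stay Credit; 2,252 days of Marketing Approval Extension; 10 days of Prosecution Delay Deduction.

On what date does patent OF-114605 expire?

Base term: filing date + 18 years → 23 November 2017.
Appellate Stay Credit: +437 days → 3 February 2019.
Marketing Approval Extension: 2252 days claimed exceeds the 1441-day cap, so +1441 days → 14 January 2023.
Prosecution Delay Deduction: −10 days → 4 January 2023.

2023-01-04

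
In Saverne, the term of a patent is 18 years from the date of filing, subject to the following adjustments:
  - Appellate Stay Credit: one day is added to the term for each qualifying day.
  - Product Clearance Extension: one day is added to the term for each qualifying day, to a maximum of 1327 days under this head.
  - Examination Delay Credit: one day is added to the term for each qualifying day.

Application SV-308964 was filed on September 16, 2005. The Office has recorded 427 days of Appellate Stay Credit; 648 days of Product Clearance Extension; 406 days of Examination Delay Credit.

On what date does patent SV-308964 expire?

October 6, 2027

Base term: filing date + 18 years → 16 September 2023.
Appellate Stay Credit: +427 days → 16 November 2024.
Product Clearance Extension: 648 days (within the 1327-day cap) → +648 days → 26 August 2026.
Examination Delay Credit: +406 days → 6 October 2027.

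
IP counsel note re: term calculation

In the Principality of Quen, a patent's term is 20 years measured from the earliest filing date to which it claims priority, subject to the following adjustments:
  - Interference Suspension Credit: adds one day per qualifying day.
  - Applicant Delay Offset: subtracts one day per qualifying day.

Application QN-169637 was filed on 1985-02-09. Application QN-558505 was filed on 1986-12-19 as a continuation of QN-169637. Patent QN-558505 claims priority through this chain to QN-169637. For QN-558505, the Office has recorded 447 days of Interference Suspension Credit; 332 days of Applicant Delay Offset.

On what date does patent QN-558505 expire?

June 4, 2005

Earliest priority filing: 9 February 1985.
Base term: 9 February 1985 + 20 years → 9 February 2005.
Interference Suspension Credit: +447 days → 2 May 2006.
Applicant Delay Offset: −332 days → 4 June 2005.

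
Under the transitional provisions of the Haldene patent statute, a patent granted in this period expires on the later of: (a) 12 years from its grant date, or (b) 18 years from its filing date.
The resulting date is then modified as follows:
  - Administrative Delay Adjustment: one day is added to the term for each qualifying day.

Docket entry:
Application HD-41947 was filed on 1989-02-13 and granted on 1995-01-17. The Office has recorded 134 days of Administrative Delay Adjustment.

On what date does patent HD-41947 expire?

2007-06-27

(a) grant + 12 years → 17 January 2007.
(b) filing + 18 years → 13 February 2007.
Later of the two: 13 February 2007.
Administrative Delay Adjustment: +134 days → 27 June 2007.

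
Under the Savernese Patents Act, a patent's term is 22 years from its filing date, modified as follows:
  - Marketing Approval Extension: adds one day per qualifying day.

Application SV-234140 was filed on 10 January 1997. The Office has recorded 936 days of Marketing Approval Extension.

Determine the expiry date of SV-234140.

August 3, 2021

Base term: filing date + 22 years → 10 January 2019.
Marketing Approval Extension: +936 days → 3 August 2021.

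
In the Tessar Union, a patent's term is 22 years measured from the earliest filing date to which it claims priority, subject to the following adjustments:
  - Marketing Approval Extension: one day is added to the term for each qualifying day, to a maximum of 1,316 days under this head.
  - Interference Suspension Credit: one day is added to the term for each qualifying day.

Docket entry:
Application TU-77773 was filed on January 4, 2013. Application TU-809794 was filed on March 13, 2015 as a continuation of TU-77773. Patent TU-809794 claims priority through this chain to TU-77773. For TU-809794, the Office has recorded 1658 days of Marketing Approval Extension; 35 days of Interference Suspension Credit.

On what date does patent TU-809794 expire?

Earliest priority filing: 4 January 2013.
Base term: 4 January 2013 + 22 years → 4 January 2035.
Marketing Approval Extension: 1658 days claimed exceeds the 1316-day cap, so +1316 days → 12 August 2038.
Interference Suspension Credit: +35 days → 16 September 2038.

2038-09-16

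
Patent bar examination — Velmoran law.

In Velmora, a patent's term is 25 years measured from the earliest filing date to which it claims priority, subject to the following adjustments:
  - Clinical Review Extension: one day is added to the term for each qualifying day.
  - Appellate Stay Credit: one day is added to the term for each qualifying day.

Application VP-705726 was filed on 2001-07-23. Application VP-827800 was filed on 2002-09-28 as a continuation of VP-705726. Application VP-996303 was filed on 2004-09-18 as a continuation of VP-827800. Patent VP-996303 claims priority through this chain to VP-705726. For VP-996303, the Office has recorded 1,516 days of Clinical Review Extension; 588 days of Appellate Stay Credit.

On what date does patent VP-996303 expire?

Earliest priority filing: 23 July 2001.
Base term: 23 July 2001 + 25 years → 23 July 2026.
Clinical Review Extension: +1516 days → 16 September 2030.
Appellate Stay Credit: +588 days → 26 April 2032.

April 26, 2032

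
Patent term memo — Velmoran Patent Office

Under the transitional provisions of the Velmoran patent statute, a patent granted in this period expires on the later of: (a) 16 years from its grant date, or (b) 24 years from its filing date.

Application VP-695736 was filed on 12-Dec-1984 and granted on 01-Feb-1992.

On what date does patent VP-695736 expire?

December 12, 2008

(a) grant + 16 years → 1 February 2008.
(b) filing + 24 years → 12 December 2008.
Later of the two: 12 December 2008.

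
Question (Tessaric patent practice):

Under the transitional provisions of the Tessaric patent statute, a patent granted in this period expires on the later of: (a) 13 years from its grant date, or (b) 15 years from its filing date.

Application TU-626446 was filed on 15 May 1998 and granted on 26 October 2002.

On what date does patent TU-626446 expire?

2015-10-26

(a) grant + 13 years → 26 October 2015.
(b) filing + 15 years → 15 May 2013.
Later of the two: 26 October 2015.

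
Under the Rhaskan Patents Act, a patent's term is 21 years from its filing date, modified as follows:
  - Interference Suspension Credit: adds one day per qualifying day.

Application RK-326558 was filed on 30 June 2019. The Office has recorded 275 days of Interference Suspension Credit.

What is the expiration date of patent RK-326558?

April 1, 2041

Base term: filing date + 21 years → 30 June 2040.
Interference Suspension Credit: +275 days → 1 April 2041.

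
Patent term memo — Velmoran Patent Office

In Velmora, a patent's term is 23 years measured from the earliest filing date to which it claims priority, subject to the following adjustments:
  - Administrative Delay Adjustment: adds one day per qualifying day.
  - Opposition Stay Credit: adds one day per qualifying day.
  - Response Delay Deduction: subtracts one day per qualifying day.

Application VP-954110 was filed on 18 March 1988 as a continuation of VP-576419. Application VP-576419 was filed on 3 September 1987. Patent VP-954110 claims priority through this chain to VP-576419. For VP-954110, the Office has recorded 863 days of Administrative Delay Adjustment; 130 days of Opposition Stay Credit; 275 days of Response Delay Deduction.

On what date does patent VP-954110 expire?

2012-08-21

Earliest priority filing: 3 September 1987.
Base term: 3 September 1987 + 23 years → 3 September 2010.
Administrative Delay Adjustment: +863 days → 13 January 2013.
Opposition Stay Credit: +130 days → 23 May 2013.
Response Delay Deduction: −275 days → 21 August 2012.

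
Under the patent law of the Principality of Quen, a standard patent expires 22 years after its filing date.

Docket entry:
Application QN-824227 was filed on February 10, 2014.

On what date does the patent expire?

2036-02-10

Filing date + 22 years → 10 February 2036.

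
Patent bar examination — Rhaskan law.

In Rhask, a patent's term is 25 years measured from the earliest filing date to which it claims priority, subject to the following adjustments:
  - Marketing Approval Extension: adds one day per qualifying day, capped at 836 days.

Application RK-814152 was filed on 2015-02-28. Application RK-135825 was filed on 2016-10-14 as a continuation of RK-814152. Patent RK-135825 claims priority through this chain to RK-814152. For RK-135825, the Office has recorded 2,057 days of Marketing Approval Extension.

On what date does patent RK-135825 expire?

2042-06-13

Earliest priority filing: 28 February 2015.
Base term: 28 February 2015 + 25 years → 28 February 2040.
Marketing Approval Extension: 2057 days claimed exceeds the 836-day cap, so +836 days → 13 June 2042.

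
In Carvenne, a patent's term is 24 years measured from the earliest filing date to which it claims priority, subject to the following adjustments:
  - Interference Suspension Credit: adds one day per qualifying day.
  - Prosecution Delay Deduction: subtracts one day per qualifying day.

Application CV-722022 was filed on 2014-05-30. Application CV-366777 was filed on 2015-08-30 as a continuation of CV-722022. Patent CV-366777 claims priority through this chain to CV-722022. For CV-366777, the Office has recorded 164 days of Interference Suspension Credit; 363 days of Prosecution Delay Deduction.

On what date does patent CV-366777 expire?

Earliest priority filing: 30 May 2014.
Base term: 30 May 2014 + 24 years → 30 May 2038.
Interference Suspension Credit: +164 days → 10 November 2038.
Prosecution Delay Deduction: −363 days → 12 November 2037.

November 12, 2037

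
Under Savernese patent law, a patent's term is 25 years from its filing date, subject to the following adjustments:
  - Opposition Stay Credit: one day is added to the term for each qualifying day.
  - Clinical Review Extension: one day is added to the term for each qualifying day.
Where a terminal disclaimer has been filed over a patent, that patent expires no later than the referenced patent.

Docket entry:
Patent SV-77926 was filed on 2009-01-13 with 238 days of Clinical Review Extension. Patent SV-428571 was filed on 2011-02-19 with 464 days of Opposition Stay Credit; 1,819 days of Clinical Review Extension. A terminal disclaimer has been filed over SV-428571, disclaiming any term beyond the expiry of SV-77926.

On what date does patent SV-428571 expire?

Natural term of SV-428571:
  Base: filing + 25 years → 19 February 2036.
  Opposition Stay Credit: +464 days → 28 May 2037.
  Clinical Review Extension: +1819 days → 21 May 2042.
Expiry of referenced patent SV-77926:
  Base: filing + 25 years → 13 January 2034.
  Clinical Review Extension: +238 days → 8 September 2034.
Terminal disclaimer: SV-428571 expires on the earlier of 21 May 2042 and 8 September 2034.

September 8, 2034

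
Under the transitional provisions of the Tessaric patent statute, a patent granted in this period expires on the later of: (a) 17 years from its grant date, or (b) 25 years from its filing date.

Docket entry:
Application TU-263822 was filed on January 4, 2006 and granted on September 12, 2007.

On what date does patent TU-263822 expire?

(a) grant + 17 years → 12 September 2024.
(b) filing + 25 years → 4 January 2031.
Later of the two: 4 January 2031.

January 4, 2031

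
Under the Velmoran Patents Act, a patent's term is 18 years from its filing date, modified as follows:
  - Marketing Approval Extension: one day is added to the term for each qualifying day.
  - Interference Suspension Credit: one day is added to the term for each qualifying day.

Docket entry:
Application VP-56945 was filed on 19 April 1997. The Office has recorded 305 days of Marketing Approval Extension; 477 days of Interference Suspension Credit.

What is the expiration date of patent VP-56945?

2017-06-09

Base term: filing date + 18 years → 19 April 2015.
Marketing Approval Extension: +305 days → 18 February 2016.
Interference Suspension Credit: +477 days → 9 June 2017.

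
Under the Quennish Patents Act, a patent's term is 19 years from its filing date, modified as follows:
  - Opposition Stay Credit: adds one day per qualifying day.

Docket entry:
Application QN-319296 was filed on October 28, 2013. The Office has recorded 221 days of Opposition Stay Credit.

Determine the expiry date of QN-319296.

June 6, 2033

Base term: filing date + 19 years → 28 October 2032.
Opposition Stay Credit: +221 days → 6 June 2033.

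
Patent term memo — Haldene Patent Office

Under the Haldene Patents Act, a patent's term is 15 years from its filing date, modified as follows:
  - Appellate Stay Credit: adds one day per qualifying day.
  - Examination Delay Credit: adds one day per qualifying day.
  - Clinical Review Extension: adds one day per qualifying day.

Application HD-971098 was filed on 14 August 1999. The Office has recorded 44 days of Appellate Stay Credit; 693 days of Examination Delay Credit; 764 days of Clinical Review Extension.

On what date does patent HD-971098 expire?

September 23, 2018

Base term: filing date + 15 years → 14 August 2014.
Appellate Stay Credit: +44 days → 27 September 2014.
Examination Delay Credit: +693 days → 20 August 2016.
Clinical Review Extension: +764 days → 23 September 2018.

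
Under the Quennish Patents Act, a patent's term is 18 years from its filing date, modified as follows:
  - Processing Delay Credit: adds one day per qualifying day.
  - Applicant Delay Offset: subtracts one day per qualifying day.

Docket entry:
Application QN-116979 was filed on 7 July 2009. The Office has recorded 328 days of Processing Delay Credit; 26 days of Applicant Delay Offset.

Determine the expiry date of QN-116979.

Base term: filing date + 18 years → 7 July 2027.
Processing Delay Credit: +328 days → 30 May 2028.
Applicant Delay Offset: −26 days → 4 May 2028.

2028-05-04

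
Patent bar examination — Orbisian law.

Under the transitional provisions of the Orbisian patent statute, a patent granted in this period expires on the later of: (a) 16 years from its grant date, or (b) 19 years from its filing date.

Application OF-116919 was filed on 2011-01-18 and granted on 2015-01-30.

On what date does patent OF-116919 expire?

January 30, 2031

(a) grant + 16 years → 30 January 2031.
(b) filing + 19 years → 18 January 2030.
Later of the two: 30 January 2031.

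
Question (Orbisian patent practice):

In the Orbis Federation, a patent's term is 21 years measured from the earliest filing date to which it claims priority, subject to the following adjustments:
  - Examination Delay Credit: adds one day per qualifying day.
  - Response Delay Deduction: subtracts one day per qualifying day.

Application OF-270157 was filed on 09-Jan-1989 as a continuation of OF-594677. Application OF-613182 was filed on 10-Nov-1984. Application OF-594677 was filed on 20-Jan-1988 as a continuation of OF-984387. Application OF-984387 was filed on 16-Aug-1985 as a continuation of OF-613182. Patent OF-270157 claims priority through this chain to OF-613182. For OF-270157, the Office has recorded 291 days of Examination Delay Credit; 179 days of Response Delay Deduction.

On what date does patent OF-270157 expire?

2006-03-02

Earliest priority filing: 10 November 1984.
Base term: 10 November 1984 + 21 years → 10 November 2005.
Examination Delay Credit: +291 days → 28 August 2006.
Response Delay Deduction: −179 days → 2 March 2006.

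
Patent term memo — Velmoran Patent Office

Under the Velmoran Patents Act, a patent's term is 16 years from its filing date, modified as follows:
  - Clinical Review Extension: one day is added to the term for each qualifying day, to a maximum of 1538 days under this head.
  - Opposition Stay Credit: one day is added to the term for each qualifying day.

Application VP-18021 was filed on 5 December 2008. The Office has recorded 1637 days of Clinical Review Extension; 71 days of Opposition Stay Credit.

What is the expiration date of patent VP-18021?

2029-05-02

Base term: filing date + 16 years → 5 December 2024.
Clinical Review Extension: 1637 days claimed exceeds the 1538-day cap, so +1538 days → 20 February 2029.
Opposition Stay Credit: +71 days → 2 May 2029.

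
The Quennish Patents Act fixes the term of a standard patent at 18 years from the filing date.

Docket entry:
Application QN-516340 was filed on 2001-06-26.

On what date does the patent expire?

June 26, 2019

Filing date + 18 years → 26 June 2019.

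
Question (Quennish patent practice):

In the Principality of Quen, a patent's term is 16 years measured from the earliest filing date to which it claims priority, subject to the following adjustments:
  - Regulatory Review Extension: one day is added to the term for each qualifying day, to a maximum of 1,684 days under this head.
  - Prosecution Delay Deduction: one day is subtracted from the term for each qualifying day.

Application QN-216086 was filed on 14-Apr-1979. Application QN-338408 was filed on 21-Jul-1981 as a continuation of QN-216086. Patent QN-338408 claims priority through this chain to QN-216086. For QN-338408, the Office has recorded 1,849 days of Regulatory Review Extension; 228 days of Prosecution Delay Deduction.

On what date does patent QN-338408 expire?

1999-04-09

Earliest priority filing: 14 April 1979.
Base term: 14 April 1979 + 16 years → 14 April 1995.
Regulatory Review Extension: 1849 days claimed exceeds the 1684-day cap, so +1684 days → 23 November 1999.
Prosecution Delay Deduction: −228 days → 9 April 1999.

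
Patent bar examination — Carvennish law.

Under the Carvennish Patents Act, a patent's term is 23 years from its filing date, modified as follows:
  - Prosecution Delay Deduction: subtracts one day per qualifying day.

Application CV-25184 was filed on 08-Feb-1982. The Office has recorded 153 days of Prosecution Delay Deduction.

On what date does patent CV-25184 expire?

2004-09-08

Base term: filing date + 23 years → 8 February 2005.
Prosecution Delay Deduction: −153 days → 8 September 2004.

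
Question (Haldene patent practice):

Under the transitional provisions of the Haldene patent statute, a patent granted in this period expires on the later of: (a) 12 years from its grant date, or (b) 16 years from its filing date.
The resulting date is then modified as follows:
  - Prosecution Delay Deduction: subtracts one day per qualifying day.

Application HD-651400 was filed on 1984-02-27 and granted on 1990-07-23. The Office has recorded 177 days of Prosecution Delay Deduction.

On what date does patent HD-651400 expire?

(a) grant + 12 years → 23 July 2002.
(b) filing + 16 years → 27 February 2000.
Later of the two: 23 July 2002.
Prosecution Delay Deduction: −177 days → 27 January 2002.

January 27, 2002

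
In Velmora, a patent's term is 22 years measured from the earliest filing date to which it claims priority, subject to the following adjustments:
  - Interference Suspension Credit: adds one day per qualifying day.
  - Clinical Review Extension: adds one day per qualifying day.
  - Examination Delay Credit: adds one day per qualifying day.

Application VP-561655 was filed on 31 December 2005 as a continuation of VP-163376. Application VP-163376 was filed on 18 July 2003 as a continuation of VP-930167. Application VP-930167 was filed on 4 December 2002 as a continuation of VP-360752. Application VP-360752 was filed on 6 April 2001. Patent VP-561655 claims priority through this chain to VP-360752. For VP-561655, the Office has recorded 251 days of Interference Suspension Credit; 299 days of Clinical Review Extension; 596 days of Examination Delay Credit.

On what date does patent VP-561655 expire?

Earliest priority filing: 6 April 2001.
Base term: 6 April 2001 + 22 years → 6 April 2023.
Interference Suspension Credit: +251 days → 13 December 2023.
Clinical Review Extension: +299 days → 7 October 2024.
Examination Delay Credit: +596 days → 26 May 2026.

May 26, 2026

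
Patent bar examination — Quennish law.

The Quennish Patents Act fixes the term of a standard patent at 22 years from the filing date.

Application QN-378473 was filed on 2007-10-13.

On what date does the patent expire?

Filing date + 22 years → 13 October 2029.

2029-10-13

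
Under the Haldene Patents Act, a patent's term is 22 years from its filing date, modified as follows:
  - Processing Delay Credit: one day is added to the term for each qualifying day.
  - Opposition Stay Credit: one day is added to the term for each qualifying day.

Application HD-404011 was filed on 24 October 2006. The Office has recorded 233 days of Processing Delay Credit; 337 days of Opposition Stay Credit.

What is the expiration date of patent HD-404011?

Base term: filing date + 22 years → 24 October 2028.
Processing Delay Credit: +233 days → 14 June 2029.
Opposition Stay Credit: +337 days → 17 May 2030.

2030-05-17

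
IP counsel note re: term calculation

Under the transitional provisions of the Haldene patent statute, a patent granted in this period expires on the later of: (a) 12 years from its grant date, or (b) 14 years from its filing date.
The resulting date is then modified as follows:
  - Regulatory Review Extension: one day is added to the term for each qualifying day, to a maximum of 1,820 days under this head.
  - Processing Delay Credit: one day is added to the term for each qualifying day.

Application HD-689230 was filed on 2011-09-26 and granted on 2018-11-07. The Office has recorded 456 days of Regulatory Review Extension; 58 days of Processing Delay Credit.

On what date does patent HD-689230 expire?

(a) grant + 12 years → 7 November 2030.
(b) filing + 14 years → 26 September 2025.
Later of the two: 7 November 2030.
Regulatory Review Extension: 456 days (within the 1820-day cap) → +456 days → 6 February 2032.
Processing Delay Credit: +58 days → 4 April 2032.

April 4, 2032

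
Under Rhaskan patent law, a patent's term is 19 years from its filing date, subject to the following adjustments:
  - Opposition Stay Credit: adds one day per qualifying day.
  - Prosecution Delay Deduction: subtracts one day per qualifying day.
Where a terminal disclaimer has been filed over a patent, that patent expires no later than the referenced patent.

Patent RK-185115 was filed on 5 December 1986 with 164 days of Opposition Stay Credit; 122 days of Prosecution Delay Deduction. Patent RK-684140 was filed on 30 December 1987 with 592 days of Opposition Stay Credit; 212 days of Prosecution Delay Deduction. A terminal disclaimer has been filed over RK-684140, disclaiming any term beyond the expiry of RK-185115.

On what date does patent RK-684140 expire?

Natural term of RK-684140:
  Base: filing + 19 years → 30 December 2006.
  Opposition Stay Credit: +592 days → 13 August 2008.
  Prosecution Delay Deduction: −212 days → 14 January 2008.
Expiry of referenced patent RK-185115:
  Base: filing + 19 years → 5 December 2005.
  Opposition Stay Credit: +164 days → 18 May 2006.
  Prosecution Delay Deduction: −122 days → 16 January 2006.
Terminal disclaimer: RK-684140 expires on the earlier of 14 January 2008 and 16 January 2006.

January 16, 2006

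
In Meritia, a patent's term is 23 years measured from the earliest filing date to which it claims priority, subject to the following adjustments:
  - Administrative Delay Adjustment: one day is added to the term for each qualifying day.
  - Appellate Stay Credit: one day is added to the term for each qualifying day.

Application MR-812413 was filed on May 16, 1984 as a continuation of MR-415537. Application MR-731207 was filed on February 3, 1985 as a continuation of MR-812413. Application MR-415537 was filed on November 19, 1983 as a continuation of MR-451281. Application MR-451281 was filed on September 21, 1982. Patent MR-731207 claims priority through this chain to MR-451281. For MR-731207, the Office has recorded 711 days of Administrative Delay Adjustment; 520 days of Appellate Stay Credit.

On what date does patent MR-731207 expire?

2009-02-03

Earliest priority filing: 21 September 1982.
Base term: 21 September 1982 + 23 years → 21 September 2005.
Administrative Delay Adjustment: +711 days → 2 September 2007.
Appellate Stay Credit: +520 days → 3 February 2009.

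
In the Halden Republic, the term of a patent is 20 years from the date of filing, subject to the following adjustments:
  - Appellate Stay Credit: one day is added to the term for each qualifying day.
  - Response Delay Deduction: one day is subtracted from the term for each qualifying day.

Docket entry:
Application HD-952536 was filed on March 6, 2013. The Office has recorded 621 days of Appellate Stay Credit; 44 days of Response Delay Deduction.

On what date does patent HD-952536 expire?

October 4, 2034

Base term: filing date + 20 years → 6 March 2033.
Appellate Stay Credit: +621 days → 17 November 2034.
Response Delay Deduction: −44 days → 4 October 2034.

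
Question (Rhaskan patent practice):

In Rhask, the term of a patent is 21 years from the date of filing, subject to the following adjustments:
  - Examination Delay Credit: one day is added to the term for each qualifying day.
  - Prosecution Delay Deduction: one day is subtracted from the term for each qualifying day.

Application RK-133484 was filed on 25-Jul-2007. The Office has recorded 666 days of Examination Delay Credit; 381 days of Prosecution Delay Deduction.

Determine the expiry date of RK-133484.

Base term: filing date + 21 years → 25 July 2028.
Examination Delay Credit: +666 days → 22 May 2030.
Prosecution Delay Deduction: −381 days → 6 May 2029.

2029-05-06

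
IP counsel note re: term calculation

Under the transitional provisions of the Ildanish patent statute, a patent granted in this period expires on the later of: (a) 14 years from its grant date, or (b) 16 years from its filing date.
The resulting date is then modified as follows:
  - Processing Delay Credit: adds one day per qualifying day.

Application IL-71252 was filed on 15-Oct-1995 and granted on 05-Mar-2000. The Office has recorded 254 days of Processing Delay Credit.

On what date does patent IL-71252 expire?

2014-11-14

(a) grant + 14 years → 5 March 2014.
(b) filing + 16 years → 15 October 2011.
Later of the two: 5 March 2014.
Processing Delay Credit: +254 days → 14 November 2014.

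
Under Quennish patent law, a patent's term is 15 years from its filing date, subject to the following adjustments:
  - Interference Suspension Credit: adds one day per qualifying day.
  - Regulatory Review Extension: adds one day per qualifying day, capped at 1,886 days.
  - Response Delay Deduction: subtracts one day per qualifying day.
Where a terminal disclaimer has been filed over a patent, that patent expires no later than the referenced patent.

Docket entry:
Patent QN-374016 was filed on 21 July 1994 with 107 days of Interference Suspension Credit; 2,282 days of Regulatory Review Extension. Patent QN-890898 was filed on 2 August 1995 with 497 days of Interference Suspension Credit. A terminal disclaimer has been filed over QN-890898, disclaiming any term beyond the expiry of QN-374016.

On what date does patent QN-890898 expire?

2011-12-12

Natural term of QN-890898:
  Base: filing + 15 years → 2 August 2010.
  Interference Suspension Credit: +497 days → 12 December 2011.
Expiry of referenced patent QN-374016:
  Base: filing + 15 years → 21 July 2009.
  Interference Suspension Credit: +107 days → 5 November 2009.
  Regulatory Review Extension: 2282 days claimed exceeds the 1886-day cap, so +1886 days → 4 January 2015.
Terminal disclaimer: QN-890898 expires on the earlier of 12 December 2011 and 4 January 2015.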